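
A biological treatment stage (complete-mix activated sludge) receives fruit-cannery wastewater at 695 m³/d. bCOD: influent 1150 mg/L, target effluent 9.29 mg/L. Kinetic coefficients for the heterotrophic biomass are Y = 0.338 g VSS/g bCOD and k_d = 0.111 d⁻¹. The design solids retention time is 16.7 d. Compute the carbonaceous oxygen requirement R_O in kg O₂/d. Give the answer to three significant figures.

The observed yield is Y_obs = Y/(1 + k_d·θ_c) = 0.338 / (1 + 0.111 × 16.7) = 0.338 / 2.854 = 0.1184 g VSS per g bCOD removed.
ΔS = 1150 − 9.29 = 1141 mg/L, so the substrate removal rate is 695 × 1141/1000 = 792.8 kg bCOD/d.
Net sludge production P_X = 0.1184 × 792.8 = 93.90 kg VSS/d.
R_O = Q·ΔS − 1.42 P_X = 792.8 − 133.3 = 659.5 kg O₂/d.

R_O ≈ 659 kg O₂/d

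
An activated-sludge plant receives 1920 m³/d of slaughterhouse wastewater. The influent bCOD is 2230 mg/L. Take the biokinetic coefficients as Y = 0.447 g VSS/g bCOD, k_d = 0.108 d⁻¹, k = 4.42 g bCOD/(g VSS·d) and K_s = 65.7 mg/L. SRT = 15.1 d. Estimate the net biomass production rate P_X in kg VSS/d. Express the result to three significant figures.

P_X ≈ 725 kg VSS/d

Effluent substrate depends only on kinetics and SRT: S = K_s(1 + k_d θ_c) / [θ_c(Yk − k_d) − 1] = 65.7 × (1 + 0.108 × 15.1) / [15.1 × (0.447 × 4.42 − 0.108) − 1] = 172.8 / 27.20 = 6.354 mg/L.
Y_obs = Y / (1 + k_d θ_c) = 0.447 / (1 + 0.108 × 15.1) = 0.447 / 2.631 = 0.1699.
ΔS = 2230 − 6.35 = 2224 mg/L, so the substrate removal rate is 1920 × 2224/1000 = 4269 kg bCOD/d.
Biomass produced: P_X = Y_obs·Q·ΔS = 0.1699 × 4269 ≈ 725.4 kg VSS/d.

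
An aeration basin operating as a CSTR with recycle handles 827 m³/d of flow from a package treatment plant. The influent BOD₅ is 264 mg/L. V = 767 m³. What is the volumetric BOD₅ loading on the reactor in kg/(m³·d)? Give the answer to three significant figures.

Applied BOD₅ load per unit volume = Q·S₀/V = (827 × 264/1000)/767.0 = 0.2847 kg BOD₅·m⁻³·d⁻¹.

L_v ≈ 0.285 kg BOD₅/(m³·d)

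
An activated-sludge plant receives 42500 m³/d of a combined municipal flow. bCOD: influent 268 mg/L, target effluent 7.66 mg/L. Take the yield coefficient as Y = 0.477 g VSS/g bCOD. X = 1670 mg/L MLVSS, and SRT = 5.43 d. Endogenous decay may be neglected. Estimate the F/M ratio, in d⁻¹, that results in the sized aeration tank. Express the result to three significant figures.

F/M ≈ 0.397 d⁻¹

With k_d = 0 the design equation reduces to V = Y Q (S₀−S) θ_c / X = 0.477 × 42500 × (268 − 7.66) × 5.43 / 1670 = 17161 m³.
F/M = applied load / biomass = Q·S₀/(V·X) = 42500 × 268 / (17161 × 1670) = 0.3974 d⁻¹.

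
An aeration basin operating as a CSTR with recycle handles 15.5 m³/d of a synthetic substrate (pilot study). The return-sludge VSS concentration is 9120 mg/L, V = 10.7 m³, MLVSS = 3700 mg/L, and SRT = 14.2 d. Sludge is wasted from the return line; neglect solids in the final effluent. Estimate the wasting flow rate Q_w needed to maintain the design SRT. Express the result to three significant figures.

Q_w ≈ 0.306 m³/d

Q_w = (V·X)/(θ_c X_r) = 10.70 × 3700 / (14.2 × 9120) = 0.3057 m³/d.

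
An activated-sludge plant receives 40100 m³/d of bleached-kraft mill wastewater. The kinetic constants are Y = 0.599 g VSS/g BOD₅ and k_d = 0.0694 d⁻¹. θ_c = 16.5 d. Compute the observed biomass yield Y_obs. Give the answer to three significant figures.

Y_obs ≈ 0.279 g VSS/g BOD₅

The observed yield is Y_obs = Y/(1 + k_d·θ_c) = 0.599 / (1 + 0.0694 × 16.5) = 0.599 / 2.145 = 0.2792 g VSS per g BOD₅ removed.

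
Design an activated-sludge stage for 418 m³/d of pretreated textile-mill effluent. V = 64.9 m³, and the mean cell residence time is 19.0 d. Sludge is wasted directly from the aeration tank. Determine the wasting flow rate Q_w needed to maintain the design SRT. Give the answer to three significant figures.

Q_w ≈ 3.42 m³/d

Wasting from the aeration tank: Q_w = V / θ_c = 64.90 / 19.0 = 3.416 m³/d.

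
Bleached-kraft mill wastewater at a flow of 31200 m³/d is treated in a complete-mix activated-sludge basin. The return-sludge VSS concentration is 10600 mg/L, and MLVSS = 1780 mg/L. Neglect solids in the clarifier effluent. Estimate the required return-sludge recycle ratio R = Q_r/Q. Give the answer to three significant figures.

R = Q_r/Q = X/(X_r − X) = 1780 / (10600 − 1780) = 0.2018.

R ≈ 0.202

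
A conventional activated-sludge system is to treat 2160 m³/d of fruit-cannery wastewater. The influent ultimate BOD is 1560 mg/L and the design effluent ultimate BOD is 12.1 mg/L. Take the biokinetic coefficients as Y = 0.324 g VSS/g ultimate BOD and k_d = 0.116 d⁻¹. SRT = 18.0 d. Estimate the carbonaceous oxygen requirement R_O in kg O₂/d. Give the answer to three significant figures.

R_O ≈ 2850 kg O₂/d

Correct the yield for decay: Y_obs = Y/(1 + k_d θ_c) = 0.324 / (1 + 0.116 × 18.0) = 0.324 / 3.088 = 0.1049.
Q·(S₀ − S) = 2160 × (1560 − 12.1) × 10⁻³ = 3343 kg/d removed.
P_X = Y_obs·Q·(S₀ − S) = 0.1049 × 3343 = 350.8 kg VSS/d.
R_O = Q·(S₀ − S) − 1.42·P_X = 3343 − 1.42 × 350.8 = 2845 kg O₂/d.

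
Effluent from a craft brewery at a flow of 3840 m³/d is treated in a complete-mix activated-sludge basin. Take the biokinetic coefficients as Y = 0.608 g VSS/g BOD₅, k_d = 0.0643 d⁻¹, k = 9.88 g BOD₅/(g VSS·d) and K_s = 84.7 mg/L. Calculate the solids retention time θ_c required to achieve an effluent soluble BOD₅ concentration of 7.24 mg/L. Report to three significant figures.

At the target effluent, Y k S/(K_s+S) = 0.608×9.88×7.24/91.94 = 0.4730 d⁻¹.
Then 1/θ_c = μ − k_d = 0.4730 − 0.0643 = 0.4087 d⁻¹, giving θ_c = 2.447 d.

θ_c ≈ 2.45 d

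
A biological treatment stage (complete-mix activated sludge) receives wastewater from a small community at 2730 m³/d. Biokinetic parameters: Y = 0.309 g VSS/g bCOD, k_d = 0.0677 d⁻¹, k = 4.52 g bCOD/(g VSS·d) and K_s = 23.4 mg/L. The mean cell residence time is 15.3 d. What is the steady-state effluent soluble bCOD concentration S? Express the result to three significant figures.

S ≈ 2.46 mg/L

Effluent substrate depends only on kinetics and SRT: S = K_s(1 + k_d θ_c) / [θ_c(Yk − k_d) − 1] = 23.4 × (1 + 0.0677 × 15.3) / [15.3 × (0.309 × 4.52 − 0.0677) − 1] = 47.64 / 19.33 = 2.464 mg/L.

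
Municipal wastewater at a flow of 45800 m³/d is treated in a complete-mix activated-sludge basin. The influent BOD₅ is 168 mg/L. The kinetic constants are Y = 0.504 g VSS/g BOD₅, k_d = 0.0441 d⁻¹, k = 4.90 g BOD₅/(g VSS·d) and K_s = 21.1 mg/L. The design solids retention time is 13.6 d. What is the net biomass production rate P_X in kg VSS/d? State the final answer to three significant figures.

Effluent substrate depends only on kinetics and SRT: S = K_s(1 + k_d θ_c) / [θ_c(Yk − k_d) − 1] = 21.1 × (1 + 0.0441 × 13.6) / [13.6 × (0.504 × 4.90 − 0.0441) − 1] = 33.75 / 31.99 = 1.055 mg/L.
The observed yield is Y_obs = Y/(1 + k_d·θ_c) = 0.504 / (1 + 0.0441 × 13.6) = 0.504 / 1.600 = 0.3150 g VSS per g BOD₅ removed.
Q·(S₀ − S) = 45800 × (168 − 1.06) × 10⁻³ = 7646 kg/d removed.
P_X = Y_obs · Q(S₀ − S) = 0.3150 × 7646 = 2409 kg VSS/d.

P_X ≈ 2410 kg VSS/d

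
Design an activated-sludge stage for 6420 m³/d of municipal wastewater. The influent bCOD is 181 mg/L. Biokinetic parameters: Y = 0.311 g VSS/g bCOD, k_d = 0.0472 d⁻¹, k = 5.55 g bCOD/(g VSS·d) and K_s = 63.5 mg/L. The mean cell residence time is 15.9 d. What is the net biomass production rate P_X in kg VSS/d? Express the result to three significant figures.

From the Monod/SRT balance for a CMAS, S = K_s·(1+k_d θ_c)/[θ_c·(Y k − k_d) − 1] = 63.5 × (1 + 0.0472 × 15.9) / [15.9 × (0.311 × 5.55 − 0.0472) − 1] = 111.2 / 25.69 = 4.326 mg/L.
Y_obs = Y / (1 + k_d θ_c) = 0.311 / (1 + 0.0472 × 15.9) = 0.311 / 1.750 = 0.1777.
Substrate removed = Q·(S₀ − S) = 6420 m³/d × (181 − 4.33) g/m³ = 1.13×10^6 g/d = 1134 kg/d.
Biomass produced: P_X = Y_obs·Q·ΔS = 0.1777 × 1134 ≈ 201.5 kg VSS/d.

P_X ≈ 202 kg VSS/d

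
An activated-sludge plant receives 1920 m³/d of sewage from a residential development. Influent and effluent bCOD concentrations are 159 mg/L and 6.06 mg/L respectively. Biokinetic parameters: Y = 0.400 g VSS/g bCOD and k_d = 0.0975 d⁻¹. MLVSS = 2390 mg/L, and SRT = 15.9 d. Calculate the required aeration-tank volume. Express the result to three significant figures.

V ≈ 306 m³

Steady-state biomass mass balance: V·X·(1 + k_d·θ_c) = Y·Q·(S₀ − S)·θ_c, so V = 0.400 × 1920 × (159 − 6.06) × 15.9 / [2390 × (1 + 0.0975 × 15.9)] = 1.87×10^6 / 6095 = 306.4 m³.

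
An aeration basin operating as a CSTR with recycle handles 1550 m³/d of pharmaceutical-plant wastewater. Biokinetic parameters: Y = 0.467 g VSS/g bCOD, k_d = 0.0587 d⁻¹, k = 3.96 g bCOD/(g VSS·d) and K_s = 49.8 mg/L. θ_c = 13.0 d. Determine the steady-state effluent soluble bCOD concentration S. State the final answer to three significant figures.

For a completely mixed reactor with recycle the Lawrence–McCarty relation gives S = K_s·(1 + k_d·θ_c) / [θ_c·(Y·k − k_d) − 1] = 49.8 × (1 + 0.0587 × 13.0) / [13.0 × (0.467 × 3.96 − 0.0587) − 1] = 87.80 / 22.28 = 3.941 mg/L.

S ≈ 3.94 mg/L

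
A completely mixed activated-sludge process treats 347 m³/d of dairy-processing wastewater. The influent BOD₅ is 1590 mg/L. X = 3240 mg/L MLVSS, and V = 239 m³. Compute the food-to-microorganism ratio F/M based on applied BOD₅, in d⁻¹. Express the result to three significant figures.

F/M ≈ 0.712 d⁻¹

F/M = Q·S₀ / (V·X) = 347 × 1590 / (239.0 × 3240) = 0.7125 g BOD₅·(g VSS·d)⁻¹.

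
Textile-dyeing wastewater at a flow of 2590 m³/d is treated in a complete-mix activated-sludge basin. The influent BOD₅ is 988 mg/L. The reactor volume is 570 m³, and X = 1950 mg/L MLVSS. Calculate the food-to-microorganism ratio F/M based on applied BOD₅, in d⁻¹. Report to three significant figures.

F/M = Q·S₀ / (V·X) = 2590 × 988 / (570.0 × 1950) = 2.302 g BOD₅·(g VSS·d)⁻¹.

F/M ≈ 2.30 d⁻¹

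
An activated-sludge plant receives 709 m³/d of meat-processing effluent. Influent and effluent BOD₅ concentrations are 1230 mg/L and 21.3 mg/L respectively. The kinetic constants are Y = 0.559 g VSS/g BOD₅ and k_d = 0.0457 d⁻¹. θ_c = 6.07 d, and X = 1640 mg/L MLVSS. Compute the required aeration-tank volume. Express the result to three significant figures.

Steady-state biomass mass balance: V·X·(1 + k_d·θ_c) = Y·Q·(S₀ − S)·θ_c, so V = 0.559 × 709 × (1230 − 21.3) × 6.07 / [1640 × (1 + 0.0457 × 6.07)] = 2.91×10^6 / 2095 = 1388 m³.

V ≈ 1390 m³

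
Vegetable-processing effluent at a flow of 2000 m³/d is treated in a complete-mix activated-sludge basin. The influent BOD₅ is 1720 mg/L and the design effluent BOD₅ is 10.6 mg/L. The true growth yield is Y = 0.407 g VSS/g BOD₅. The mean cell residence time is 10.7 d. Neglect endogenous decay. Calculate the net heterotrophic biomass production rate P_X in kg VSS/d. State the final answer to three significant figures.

P_X ≈ 1390 kg VSS/d

Since k_d ≈ 0, Y_obs = Y = 0.407 g VSS/g BOD₅.
ΔS = 1720 − 10.6 = 1709 mg/L, so the substrate removal rate is 2000 × 1709/1000 = 3419 kg BOD₅/d.
Net biomass production P_X = Y_obs × Q·(S₀ − S) = 0.4070 × 3419 = 1391 kg VSS/d.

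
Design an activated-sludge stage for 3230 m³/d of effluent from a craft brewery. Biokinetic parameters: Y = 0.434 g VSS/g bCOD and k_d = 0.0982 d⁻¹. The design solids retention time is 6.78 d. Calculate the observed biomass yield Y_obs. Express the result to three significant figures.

Y_obs ≈ 0.261 g VSS/g bCOD

Correct the yield for decay: Y_obs = Y/(1 + k_d θ_c) = 0.434 / (1 + 0.0982 × 6.78) = 0.434 / 1.666 = 0.2605.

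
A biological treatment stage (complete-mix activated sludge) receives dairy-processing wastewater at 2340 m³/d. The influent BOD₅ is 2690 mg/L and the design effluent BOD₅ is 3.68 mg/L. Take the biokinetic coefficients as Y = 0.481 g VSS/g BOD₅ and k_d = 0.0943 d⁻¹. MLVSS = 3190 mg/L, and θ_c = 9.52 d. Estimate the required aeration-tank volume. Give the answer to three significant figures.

Rearranging the biomass balance for a CMAS with decay, V = Y·Q·ΔS·θ_c / [X·(1+k_d θ_c)] = 0.481 × 2340 × (2690 − 3.68) × 9.52 / [3190 × (1 + 0.0943 × 9.52)] = 2.88×10^7 / 6054 = 4755 m³.

V ≈ 4750 m³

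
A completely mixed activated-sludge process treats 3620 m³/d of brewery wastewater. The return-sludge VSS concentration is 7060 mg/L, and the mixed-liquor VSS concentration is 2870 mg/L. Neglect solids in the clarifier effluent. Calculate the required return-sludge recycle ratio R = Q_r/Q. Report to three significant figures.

R ≈ 0.685

R = Q_r/Q = X/(X_r − X) = 2870 / (7060 − 2870) = 0.6850.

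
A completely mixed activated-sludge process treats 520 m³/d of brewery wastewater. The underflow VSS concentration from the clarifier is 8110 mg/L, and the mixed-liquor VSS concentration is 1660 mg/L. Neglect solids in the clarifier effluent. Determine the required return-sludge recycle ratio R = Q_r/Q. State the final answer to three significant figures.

R ≈ 0.257

R = Q_r/Q = X/(X_r − X) = 1660 / (8110 − 1660) = 0.2574.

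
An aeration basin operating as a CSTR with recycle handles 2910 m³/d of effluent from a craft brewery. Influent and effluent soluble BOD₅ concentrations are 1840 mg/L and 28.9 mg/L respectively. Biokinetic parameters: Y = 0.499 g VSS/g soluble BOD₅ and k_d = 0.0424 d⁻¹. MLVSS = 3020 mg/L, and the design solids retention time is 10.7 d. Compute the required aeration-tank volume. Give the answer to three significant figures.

From the SRT design equation V = Y Q (S₀−S) θ_c / [X (1 + k_d θ_c)] = 0.499 × 2910 × (1840 − 28.9) × 10.7 / [3020 × (1 + 0.0424 × 10.7)] = 2.81×10^7 / 4390 = 6410 m³.

V ≈ 6410 m³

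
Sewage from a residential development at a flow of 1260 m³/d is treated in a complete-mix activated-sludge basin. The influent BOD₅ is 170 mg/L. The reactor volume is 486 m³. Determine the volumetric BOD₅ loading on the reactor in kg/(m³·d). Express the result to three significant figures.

L_v ≈ 0.441 kg BOD₅/(m³·d)

L_v = Q S₀ / V = 1260 × 170 × 10⁻³ / 486.0 = 0.4407 kg/(m³·d).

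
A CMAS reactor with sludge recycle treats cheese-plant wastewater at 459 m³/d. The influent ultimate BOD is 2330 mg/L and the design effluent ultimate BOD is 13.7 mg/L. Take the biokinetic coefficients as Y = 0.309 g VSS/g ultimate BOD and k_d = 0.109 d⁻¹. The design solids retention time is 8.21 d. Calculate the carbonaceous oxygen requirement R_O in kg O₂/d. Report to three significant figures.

Y_obs = Y / (1 + k_d θ_c) = 0.309 / (1 + 0.109 × 8.21) = 0.309 / 1.895 = 0.1631.
Substrate removed = Q·(S₀ − S) = 459 m³/d × (2330 − 13.7) g/m³ = 1.06×10^6 g/d = 1063 kg/d.
Biomass synthesised: P_X = Y_obs × 1063 = 173.4 kg VSS/d.
Carbonaceous O₂ demand = substrate oxidised − cell-mass equivalent = 1063 − 1.42 × 173.4 = 817.0 kg O₂/d.

R_O ≈ 817 kg O₂/d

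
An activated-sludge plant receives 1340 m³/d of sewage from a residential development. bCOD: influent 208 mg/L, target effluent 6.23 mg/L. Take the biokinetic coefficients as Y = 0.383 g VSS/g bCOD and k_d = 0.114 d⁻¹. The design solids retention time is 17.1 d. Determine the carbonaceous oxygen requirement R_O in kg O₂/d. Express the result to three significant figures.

R_O ≈ 221 kg O₂/d

Correct the yield for decay: Y_obs = Y/(1 + k_d θ_c) = 0.383 / (1 + 0.114 × 17.1) = 0.383 / 2.949 = 0.1299.
Substrate removed = Q·(S₀ − S) = 1340 m³/d × (208 − 6.23) g/m³ = 2.7×10^5 g/d = 270.4 kg/d.
Net sludge production P_X = 0.1299 × 270.4 = 35.11 kg VSS/d.
R_O = Q·(S₀ − S) − 1.42·P_X = 270.4 − 1.42 × 35.11 = 220.5 kg O₂/d.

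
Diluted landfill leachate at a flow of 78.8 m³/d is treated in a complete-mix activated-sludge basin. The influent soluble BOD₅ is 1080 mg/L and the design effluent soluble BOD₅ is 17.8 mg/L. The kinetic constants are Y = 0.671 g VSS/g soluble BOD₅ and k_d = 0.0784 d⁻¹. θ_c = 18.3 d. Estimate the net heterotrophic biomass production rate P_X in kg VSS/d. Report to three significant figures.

The observed yield is Y_obs = Y/(1 + k_d·θ_c) = 0.671 / (1 + 0.0784 × 18.3) = 0.671 / 2.435 = 0.2756 g VSS per g soluble BOD₅ removed.
Q·(S₀ − S) = 78.8 × (1080 − 17.8) × 10⁻³ = 83.70 kg/d removed.
Net biomass production P_X = Y_obs × Q·(S₀ − S) = 0.2756 × 83.70 = 23.07 kg VSS/d.

P_X ≈ 23.1 kg VSS/d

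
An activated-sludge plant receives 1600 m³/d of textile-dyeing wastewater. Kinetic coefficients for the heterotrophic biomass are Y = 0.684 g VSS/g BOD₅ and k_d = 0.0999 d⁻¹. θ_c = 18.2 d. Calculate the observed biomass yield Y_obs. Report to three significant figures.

The observed yield is Y_obs = Y/(1 + k_d·θ_c) = 0.684 / (1 + 0.0999 × 18.2) = 0.684 / 2.818 = 0.2427 g VSS per g BOD₅ removed.

Y_obs ≈ 0.243 g VSS/g BOD₅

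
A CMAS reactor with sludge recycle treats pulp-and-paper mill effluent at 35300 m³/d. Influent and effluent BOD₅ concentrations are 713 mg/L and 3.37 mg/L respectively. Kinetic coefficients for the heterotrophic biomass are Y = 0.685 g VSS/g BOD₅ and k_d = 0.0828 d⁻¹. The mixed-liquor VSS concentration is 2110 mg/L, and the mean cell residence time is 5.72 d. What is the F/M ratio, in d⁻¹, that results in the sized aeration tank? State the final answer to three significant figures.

From the SRT design equation V = Y Q (S₀−S) θ_c / [X (1 + k_d θ_c)] = 0.685 × 35300 × (713 − 3.37) × 5.72 / [2110 × (1 + 0.0828 × 5.72)] = 9.82×10^7 / 3109 = 31567 m³.
Food-to-microorganism ratio F/M = Q S₀ / (V X) = 35300 × 713 / (31567 × 2110) = 0.3779 d⁻¹.

F/M ≈ 0.378 d⁻¹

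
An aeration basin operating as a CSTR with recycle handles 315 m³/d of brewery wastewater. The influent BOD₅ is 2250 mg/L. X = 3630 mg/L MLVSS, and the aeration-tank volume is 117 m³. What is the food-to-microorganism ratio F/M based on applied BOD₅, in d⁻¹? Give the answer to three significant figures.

F/M ≈ 1.67 d⁻¹

F/M = applied load / biomass = Q·S₀/(V·X) = 315 × 2250 / (117.0 × 3630) = 1.669 d⁻¹.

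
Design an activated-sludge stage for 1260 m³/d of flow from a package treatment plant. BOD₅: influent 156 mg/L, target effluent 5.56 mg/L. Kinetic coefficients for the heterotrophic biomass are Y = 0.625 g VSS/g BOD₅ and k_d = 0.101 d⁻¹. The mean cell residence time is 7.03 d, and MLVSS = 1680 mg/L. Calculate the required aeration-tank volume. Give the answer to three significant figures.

From the SRT design equation V = Y Q (S₀−S) θ_c / [X (1 + k_d θ_c)] = 0.625 × 1260 × (156 − 5.56) × 7.03 / [1680 × (1 + 0.101 × 7.03)] = 8.33×10^5 / 2873 = 289.9 m³.

V ≈ 290 m³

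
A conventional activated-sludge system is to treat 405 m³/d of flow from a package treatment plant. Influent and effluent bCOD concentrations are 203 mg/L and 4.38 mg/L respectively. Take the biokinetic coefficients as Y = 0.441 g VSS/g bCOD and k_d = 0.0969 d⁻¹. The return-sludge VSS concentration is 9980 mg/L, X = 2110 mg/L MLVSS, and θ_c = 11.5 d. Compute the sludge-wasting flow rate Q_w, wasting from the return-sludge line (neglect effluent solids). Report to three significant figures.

Rearranging the biomass balance for a CMAS with decay, V = Y·Q·ΔS·θ_c / [X·(1+k_d θ_c)] = 0.441 × 405 × (203 − 4.38) × 11.5 / [2110 × (1 + 0.0969 × 11.5)] = 4.08×10^5 / 4461 = 91.44 m³.
Q_w = (V·X)/(θ_c X_r) = 91.44 × 2110 / (11.5 × 9980) = 1.681 m³/d.

Q_w ≈ 1.68 m³/d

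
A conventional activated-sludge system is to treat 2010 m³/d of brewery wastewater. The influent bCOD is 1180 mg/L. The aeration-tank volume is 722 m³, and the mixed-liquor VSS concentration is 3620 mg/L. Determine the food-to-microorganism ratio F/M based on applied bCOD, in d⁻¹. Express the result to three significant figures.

F/M ≈ 0.907 d⁻¹

F/M = applied load / biomass = Q·S₀/(V·X) = 2010 × 1180 / (722.0 × 3620) = 0.9075 d⁻¹.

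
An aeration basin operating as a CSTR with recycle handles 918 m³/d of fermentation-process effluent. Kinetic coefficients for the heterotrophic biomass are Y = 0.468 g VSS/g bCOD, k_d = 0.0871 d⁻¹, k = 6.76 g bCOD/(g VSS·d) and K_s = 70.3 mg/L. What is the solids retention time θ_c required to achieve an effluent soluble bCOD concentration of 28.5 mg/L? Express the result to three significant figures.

θ_c ≈ 1.21 d

At the target effluent, Y k S/(K_s+S) = 0.468×6.76×28.5/98.80 = 0.9126 d⁻¹.
Then 1/θ_c = μ − k_d = 0.9126 − 0.0871 = 0.8255 d⁻¹, giving θ_c = 1.211 d.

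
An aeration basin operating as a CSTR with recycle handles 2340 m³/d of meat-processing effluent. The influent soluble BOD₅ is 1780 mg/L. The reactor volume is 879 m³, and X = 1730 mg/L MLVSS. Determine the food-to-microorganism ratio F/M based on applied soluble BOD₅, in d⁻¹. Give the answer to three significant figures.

F/M ≈ 2.74 d⁻¹

Food-to-microorganism ratio F/M = Q S₀ / (V X) = 2340 × 1780 / (879.0 × 1730) = 2.739 d⁻¹.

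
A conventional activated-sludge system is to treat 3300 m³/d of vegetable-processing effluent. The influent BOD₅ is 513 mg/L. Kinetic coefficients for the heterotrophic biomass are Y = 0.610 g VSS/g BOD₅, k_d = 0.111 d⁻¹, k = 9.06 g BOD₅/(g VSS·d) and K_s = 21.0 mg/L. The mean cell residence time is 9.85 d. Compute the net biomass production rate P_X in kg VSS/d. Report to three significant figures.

From the Monod/SRT balance for a CMAS, S = K_s·(1+k_d θ_c)/[θ_c·(Y k − k_d) − 1] = 21.0 × (1 + 0.111 × 9.85) / [9.85 × (0.610 × 9.06 − 0.111) − 1] = 43.96 / 52.34 = 0.8398 mg/L.
Observed yield with endogenous decay: Y_obs = Y / (1 + k_d·θ_c) = 0.610 / (1 + 0.111 × 9.85) = 0.610 / 2.093 = 0.2914 g VSS/g BOD₅.
Substrate removed = Q·(S₀ − S) = 3300 m³/d × (513 − 0.840) g/m³ = 1.69×10^6 g/d = 1690 kg/d.
Biomass produced: P_X = Y_obs·Q·ΔS = 0.2914 × 1690 ≈ 492.5 kg VSS/d.

P_X ≈ 493 kg VSS/d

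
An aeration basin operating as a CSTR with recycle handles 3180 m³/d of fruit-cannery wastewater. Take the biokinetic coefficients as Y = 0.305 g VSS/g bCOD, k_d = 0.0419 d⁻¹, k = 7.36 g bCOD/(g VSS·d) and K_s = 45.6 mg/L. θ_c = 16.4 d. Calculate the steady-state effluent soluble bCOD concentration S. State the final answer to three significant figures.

From the Monod/SRT balance for a CMAS, S = K_s·(1+k_d θ_c)/[θ_c·(Y k − k_d) − 1] = 45.6 × (1 + 0.0419 × 16.4) / [16.4 × (0.305 × 7.36 − 0.0419) − 1] = 76.93 / 35.13 = 2.190 mg/L.

S ≈ 2.19 mg/L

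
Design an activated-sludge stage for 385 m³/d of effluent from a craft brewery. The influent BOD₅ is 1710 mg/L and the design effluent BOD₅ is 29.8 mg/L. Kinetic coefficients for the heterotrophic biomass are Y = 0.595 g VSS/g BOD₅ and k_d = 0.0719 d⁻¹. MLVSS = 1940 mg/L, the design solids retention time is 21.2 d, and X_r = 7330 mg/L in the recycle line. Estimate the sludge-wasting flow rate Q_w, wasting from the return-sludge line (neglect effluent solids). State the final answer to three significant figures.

Rearranging the biomass balance for a CMAS with decay, V = Y·Q·ΔS·θ_c / [X·(1+k_d θ_c)] = 0.595 × 385 × (1710 − 29.8) × 21.2 / [1940 × (1 + 0.0719 × 21.2)] = 8.16×10^6 / 4897 = 1666 m³.
θ_c = V·X/(Q_w·X_r) when wasting from the recycle, so Q_w = V·X/(θ_c·X_r) = 1666 × 1940 / (21.2 × 7330) = 20.80 m³/d.

Q_w ≈ 20.8 m³/d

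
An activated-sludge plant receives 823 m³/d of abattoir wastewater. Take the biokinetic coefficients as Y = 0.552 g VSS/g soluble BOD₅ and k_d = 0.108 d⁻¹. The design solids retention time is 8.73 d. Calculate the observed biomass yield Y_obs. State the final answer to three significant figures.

Observed yield with endogenous decay: Y_obs = Y / (1 + k_d·θ_c) = 0.552 / (1 + 0.108 × 8.73) = 0.552 / 1.943 = 0.2841 g VSS/g soluble BOD₅.

Y_obs ≈ 0.284 g VSS/g soluble BOD₅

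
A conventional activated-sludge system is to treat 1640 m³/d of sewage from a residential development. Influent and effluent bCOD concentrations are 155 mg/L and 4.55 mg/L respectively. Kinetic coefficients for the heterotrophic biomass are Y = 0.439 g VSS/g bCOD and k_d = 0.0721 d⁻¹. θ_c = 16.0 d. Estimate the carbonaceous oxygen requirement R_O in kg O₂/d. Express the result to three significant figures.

R_O ≈ 175 kg O₂/d

The observed yield is Y_obs = Y/(1 + k_d·θ_c) = 0.439 / (1 + 0.0721 × 16.0) = 0.439 / 2.154 = 0.2038 g VSS per g bCOD removed.
Q·(S₀ − S) = 1640 × (155 − 4.55) × 10⁻³ = 246.7 kg/d removed.
P_X = Y_obs·Q·(S₀ − S) = 0.2038 × 246.7 = 50.30 kg VSS/d.
R_O = Q·(S₀ − S) − 1.42·P_X = 246.7 − 1.42 × 50.30 = 175.3 kg O₂/d.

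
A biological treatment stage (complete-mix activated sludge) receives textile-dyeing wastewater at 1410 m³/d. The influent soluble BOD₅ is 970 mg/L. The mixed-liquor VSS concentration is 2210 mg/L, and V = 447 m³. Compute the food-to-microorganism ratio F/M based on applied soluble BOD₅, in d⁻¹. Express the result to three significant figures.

F/M = Q·S₀ / (V·X) = 1410 × 970 / (447.0 × 2210) = 1.384 g soluble BOD₅·(g VSS·d)⁻¹.

F/M ≈ 1.38 d⁻¹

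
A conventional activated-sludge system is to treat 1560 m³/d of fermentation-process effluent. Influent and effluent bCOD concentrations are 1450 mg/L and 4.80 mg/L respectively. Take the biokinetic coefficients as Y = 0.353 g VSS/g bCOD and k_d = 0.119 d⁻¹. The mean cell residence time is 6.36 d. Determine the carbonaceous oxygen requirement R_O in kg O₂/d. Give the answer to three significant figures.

R_O ≈ 1610 kg O₂/d

Y_obs = Y / (1 + k_d θ_c) = 0.353 / (1 + 0.119 × 6.36) = 0.353 / 1.757 = 0.2009.
Substrate removed = Q·(S₀ − S) = 1560 m³/d × (1450 − 4.80) g/m³ = 2.25×10^6 g/d = 2255 kg/d.
Biomass synthesised: P_X = Y_obs × 2255 = 453.0 kg VSS/d.
R_O = Q·(S₀ − S) − 1.42·P_X = 2255 − 1.42 × 453.0 = 1611 kg O₂/d.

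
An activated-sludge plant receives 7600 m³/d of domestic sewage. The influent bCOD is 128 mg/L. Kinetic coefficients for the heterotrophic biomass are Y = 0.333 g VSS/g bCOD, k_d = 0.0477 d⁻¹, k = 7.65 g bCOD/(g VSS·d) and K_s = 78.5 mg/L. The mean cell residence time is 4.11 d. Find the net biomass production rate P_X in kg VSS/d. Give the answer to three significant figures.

P_X ≈ 249 kg VSS/d

From the Monod/SRT balance for a CMAS, S = K_s·(1+k_d θ_c)/[θ_c·(Y k − k_d) − 1] = 78.5 × (1 + 0.0477 × 4.11) / [4.11 × (0.333 × 7.65 − 0.0477) − 1] = 93.89 / 9.274 = 10.12 mg/L.
The observed yield is Y_obs = Y/(1 + k_d·θ_c) = 0.333 / (1 + 0.0477 × 4.11) = 0.333 / 1.196 = 0.2784 g VSS per g bCOD removed.
Substrate removed = Q·(S₀ − S) = 7600 m³/d × (128 − 10.1) g/m³ = 8.96×10^5 g/d = 896.0 kg/d.
So the net sludge growth is P_X = 0.2784 × 896.0 = 249.5 kg VSS/d.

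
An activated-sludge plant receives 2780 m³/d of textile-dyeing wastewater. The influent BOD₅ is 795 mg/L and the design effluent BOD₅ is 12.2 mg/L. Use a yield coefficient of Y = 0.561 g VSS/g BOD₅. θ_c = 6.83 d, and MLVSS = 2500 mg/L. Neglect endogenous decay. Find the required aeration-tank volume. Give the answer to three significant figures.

V ≈ 3340 m³

V·X = Y·Q·ΔS·θ_c gives V = 0.561 × 2780 × (795 − 12.2) × 6.83 / 2500 = 3335 m³.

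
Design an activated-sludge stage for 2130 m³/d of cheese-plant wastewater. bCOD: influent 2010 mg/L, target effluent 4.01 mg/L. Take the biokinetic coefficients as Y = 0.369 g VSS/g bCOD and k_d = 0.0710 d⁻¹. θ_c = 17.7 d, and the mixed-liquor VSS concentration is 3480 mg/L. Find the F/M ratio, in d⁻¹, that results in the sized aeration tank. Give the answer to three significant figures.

F/M ≈ 0.346 d⁻¹

From the SRT design equation V = Y Q (S₀−S) θ_c / [X (1 + k_d θ_c)] = 0.369 × 2130 × (2010 − 4.01) × 17.7 / [3480 × (1 + 0.0710 × 17.7)] = 2.79×10^7 / 7853 = 3553 m³.
Food-to-microorganism ratio F/M = Q S₀ / (V X) = 2130 × 2010 / (3553 × 3480) = 0.3462 d⁻¹.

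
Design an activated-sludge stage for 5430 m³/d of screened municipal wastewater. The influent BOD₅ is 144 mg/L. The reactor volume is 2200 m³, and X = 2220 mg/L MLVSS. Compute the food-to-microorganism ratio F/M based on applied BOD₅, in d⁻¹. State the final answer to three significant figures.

F/M ≈ 0.160 d⁻¹

F/M = Q·S₀ / (V·X) = 5430 × 144 / (2200 × 2220) = 0.1601 g BOD₅·(g VSS·d)⁻¹.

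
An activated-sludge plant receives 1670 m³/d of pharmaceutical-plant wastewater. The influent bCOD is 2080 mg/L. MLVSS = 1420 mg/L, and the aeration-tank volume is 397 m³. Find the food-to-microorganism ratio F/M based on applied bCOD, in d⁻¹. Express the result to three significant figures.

Food-to-microorganism ratio F/M = Q S₀ / (V X) = 1670 × 2080 / (397.0 × 1420) = 6.162 d⁻¹.

F/M ≈ 6.16 d⁻¹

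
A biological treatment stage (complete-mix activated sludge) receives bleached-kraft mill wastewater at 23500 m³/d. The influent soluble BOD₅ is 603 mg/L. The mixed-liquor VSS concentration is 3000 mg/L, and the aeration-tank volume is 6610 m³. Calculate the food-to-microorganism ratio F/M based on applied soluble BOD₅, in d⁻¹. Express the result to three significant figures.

F/M ≈ 0.715 d⁻¹

F/M = applied load / biomass = Q·S₀/(V·X) = 23500 × 603 / (6610 × 3000) = 0.7146 d⁻¹.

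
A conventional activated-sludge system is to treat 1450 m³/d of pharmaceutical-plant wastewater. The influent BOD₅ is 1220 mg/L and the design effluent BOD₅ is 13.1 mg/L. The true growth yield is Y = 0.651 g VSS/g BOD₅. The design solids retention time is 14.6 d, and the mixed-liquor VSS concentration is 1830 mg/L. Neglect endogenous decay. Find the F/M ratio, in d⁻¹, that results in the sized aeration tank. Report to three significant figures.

V·X = Y·Q·ΔS·θ_c gives V = 0.651 × 1450 × (1220 − 13.1) × 14.6 / 1830 = 9089 m³.
F/M = applied load / biomass = Q·S₀/(V·X) = 1450 × 1220 / (9089 × 1830) = 0.1064 d⁻¹.

F/M ≈ 0.106 d⁻¹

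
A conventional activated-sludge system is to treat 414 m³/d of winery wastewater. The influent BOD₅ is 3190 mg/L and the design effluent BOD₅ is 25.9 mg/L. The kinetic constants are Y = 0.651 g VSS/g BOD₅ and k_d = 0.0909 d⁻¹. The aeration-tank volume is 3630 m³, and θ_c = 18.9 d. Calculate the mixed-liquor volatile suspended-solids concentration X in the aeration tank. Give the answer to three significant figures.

From V·X·(1 + k_d·θ_c) = Y·Q·(S₀ − S)·θ_c: X = 0.651 × 414 × (3190 − 25.9) × 18.9 / [3630 × (1 + 0.0909 × 18.9)] = 1634 mg/L.

X ≈ 1630 mg/L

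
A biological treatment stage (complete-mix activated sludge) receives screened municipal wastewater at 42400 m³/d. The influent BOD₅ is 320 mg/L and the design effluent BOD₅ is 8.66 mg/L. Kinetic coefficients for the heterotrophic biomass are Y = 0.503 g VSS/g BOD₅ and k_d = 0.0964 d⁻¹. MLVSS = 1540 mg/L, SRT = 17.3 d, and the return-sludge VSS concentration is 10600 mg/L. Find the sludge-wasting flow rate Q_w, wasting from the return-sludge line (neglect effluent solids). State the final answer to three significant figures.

Rearranging the biomass balance for a CMAS with decay, V = Y·Q·ΔS·θ_c / [X·(1+k_d θ_c)] = 0.503 × 42400 × (320 − 8.66) × 17.3 / [1540 × (1 + 0.0964 × 17.3)] = 1.15×10^8 / 4108 = 27961 m³.
θ_c = V·X/(Q_w·X_r) when wasting from the recycle, so Q_w = V·X/(θ_c·X_r) = 27961 × 1540 / (17.3 × 10600) = 234.8 m³/d.

Q_w ≈ 235 m³/d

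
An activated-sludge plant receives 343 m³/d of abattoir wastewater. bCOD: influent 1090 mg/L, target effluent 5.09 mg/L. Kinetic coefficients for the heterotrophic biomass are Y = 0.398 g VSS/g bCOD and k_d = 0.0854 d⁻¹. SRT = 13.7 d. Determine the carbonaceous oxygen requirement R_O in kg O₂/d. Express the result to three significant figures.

Correct the yield for decay: Y_obs = Y/(1 + k_d θ_c) = 0.398 / (1 + 0.0854 × 13.7) = 0.398 / 2.170 = 0.1834.
Q·(S₀ − S) = 343 × (1090 − 5.09) × 10⁻³ = 372.1 kg/d removed.
Net sludge production P_X = 0.1834 × 372.1 = 68.25 kg VSS/d.
R_O = Q·ΔS − 1.42 P_X = 372.1 − 96.92 = 275.2 kg O₂/d.

R_O ≈ 275 kg O₂/d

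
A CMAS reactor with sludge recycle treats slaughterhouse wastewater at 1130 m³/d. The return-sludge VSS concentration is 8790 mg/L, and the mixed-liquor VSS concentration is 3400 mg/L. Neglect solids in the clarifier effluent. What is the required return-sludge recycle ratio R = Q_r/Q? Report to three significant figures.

R ≈ 0.631

Solids balance on the clarifier gives (1+R)X = R·X_r, so R = X/(X_r − X) = 3400 / (8790 − 3400) = 0.6308.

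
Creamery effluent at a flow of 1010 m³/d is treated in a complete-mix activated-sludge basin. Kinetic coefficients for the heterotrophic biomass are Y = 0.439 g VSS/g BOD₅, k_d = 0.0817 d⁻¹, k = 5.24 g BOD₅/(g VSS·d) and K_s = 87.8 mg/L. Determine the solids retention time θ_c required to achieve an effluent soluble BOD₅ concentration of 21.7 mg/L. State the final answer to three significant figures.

θ_c ≈ 2.67 d

Specific growth rate at S = 21.7 mg/L: μ = YkS/(K_s+S) = 0.439·5.24·21.7/(87.8+21.7) = 0.4559 d⁻¹.
1/θ_c = 0.4559 − 0.0817 = 0.3742 d⁻¹, so θ_c = 2.673 d.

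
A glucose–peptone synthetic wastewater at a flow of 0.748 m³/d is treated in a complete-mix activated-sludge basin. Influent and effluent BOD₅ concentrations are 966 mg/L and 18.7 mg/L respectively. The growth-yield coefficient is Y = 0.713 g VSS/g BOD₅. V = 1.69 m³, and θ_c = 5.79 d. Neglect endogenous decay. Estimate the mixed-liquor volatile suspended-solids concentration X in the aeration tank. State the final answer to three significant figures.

From V·X = Y·Q·(S₀ − S)·θ_c (decay neglected): X = 0.713 × 0.748 × (966 − 18.7) × 5.79 / 1.69 = 1731 mg/L.

X ≈ 1730 mg/L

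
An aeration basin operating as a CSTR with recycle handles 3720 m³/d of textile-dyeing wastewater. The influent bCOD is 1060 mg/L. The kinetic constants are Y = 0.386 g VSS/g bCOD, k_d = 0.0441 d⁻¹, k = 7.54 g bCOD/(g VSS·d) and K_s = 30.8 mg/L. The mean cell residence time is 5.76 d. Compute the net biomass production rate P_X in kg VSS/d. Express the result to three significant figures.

P_X ≈ 1210 kg VSS/d

Effluent substrate depends only on kinetics and SRT: S = K_s(1 + k_d θ_c) / [θ_c(Yk − k_d) − 1] = 30.8 × (1 + 0.0441 × 5.76) / [5.76 × (0.386 × 7.54 − 0.0441) − 1] = 38.62 / 15.51 = 2.490 mg/L.
Correct the yield for decay: Y_obs = Y/(1 + k_d θ_c) = 0.386 / (1 + 0.0441 × 5.76) = 0.386 / 1.254 = 0.3078.
Mass of bCOD removed per day: Q(S₀ − S) = 3720 × 1058 g/m³ = 3934 kg/d.
P_X = Y_obs · Q(S₀ − S) = 0.3078 × 3934 = 1211 kg VSS/d.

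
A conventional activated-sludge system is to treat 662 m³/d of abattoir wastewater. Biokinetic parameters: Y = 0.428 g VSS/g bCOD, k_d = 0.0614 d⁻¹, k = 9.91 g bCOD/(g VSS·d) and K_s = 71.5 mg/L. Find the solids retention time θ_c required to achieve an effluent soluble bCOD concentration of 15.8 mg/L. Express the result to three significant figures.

θ_c ≈ 1.42 d

Specific growth rate at S = 15.8 mg/L: μ = YkS/(K_s+S) = 0.428·9.91·15.8/(71.5+15.8) = 0.7676 d⁻¹.
Then 1/θ_c = μ − k_d = 0.7676 − 0.0614 = 0.7062 d⁻¹, giving θ_c = 1.416 d.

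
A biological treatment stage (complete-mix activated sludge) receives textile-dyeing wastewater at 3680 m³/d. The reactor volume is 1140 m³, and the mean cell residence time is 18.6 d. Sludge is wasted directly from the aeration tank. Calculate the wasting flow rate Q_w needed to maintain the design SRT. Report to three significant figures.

For wasting at MLVSS concentration, Q_w = V/θ_c = 1140/18.6 = 61.29 m³/d.

Q_w ≈ 61.3 m³/d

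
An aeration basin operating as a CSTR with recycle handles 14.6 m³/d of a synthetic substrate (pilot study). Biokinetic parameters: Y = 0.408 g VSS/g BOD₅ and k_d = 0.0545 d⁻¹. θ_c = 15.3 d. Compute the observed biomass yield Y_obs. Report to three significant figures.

Y_obs = Y / (1 + k_d θ_c) = 0.408 / (1 + 0.0545 × 15.3) = 0.408 / 1.834 = 0.2225.

Y_obs ≈ 0.222 g VSS/g BOD₅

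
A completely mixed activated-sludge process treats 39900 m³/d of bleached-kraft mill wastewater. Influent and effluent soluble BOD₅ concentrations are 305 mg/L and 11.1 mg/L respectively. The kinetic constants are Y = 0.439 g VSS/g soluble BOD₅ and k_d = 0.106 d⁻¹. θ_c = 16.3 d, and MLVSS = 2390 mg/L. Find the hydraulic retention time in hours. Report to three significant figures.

From the SRT design equation V = Y Q (S₀−S) θ_c / [X (1 + k_d θ_c)] = 0.439 × 39900 × (305 − 11.1) × 16.3 / [2390 × (1 + 0.106 × 16.3)] = 8.39×10^7 / 6519 = 12871 m³.
Hydraulic retention time τ = V/Q = 12871 / 39900 = 0.3226 d = 7.742 h.

τ ≈ 7.74 h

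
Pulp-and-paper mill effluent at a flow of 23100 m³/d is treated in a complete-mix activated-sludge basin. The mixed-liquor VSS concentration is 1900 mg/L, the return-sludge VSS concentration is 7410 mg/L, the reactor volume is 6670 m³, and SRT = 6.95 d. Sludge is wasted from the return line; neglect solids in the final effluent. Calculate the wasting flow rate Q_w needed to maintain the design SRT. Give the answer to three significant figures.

Q_w = (V·X)/(θ_c X_r) = 6670 × 1900 / (6.95 × 7410) = 246.1 m³/d.

Q_w ≈ 246 m³/d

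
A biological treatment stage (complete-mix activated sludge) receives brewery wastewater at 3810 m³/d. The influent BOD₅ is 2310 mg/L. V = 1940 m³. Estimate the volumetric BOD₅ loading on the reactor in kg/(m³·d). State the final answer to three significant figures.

L_v ≈ 4.54 kg BOD₅/(m³·d)

Volumetric loading L_v = Q·S₀ / V = 3810 × 2310 g/m³ / 1940 m³ = 4537 g/(m³·d) = 4.537 kg BOD₅/(m³·d).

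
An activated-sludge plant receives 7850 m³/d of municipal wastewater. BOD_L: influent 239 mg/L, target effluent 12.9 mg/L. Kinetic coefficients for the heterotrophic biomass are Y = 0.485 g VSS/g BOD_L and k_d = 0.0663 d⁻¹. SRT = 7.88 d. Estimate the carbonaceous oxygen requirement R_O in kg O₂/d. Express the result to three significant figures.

R_O ≈ 972 kg O₂/d

Correct the yield for decay: Y_obs = Y/(1 + k_d θ_c) = 0.485 / (1 + 0.0663 × 7.88) = 0.485 / 1.522 = 0.3186.
Mass of BOD_L removed per day: Q(S₀ − S) = 7850 × 226.1 g/m³ = 1775 kg/d.
Net sludge production P_X = 0.3186 × 1775 = 565.4 kg VSS/d.
R_O = Q·ΔS − 1.42 P_X = 1775 − 802.9 = 972.0 kg O₂/d.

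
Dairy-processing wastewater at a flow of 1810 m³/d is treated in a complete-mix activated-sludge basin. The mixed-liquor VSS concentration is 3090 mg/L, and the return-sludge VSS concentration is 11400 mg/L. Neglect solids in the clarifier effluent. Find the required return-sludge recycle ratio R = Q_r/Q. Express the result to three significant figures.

R ≈ 0.372

Mass balance around the secondary clarifier (neglecting effluent solids): R = X / (X_r − X) = 3090 / (11400 − 3090) = 0.3718.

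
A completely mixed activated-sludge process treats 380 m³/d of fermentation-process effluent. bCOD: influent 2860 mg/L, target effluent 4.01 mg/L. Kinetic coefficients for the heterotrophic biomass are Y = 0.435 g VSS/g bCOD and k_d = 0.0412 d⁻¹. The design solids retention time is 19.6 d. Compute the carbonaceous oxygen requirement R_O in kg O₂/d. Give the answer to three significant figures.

R_O ≈ 714 kg O₂/d

The observed yield is Y_obs = Y/(1 + k_d·θ_c) = 0.435 / (1 + 0.0412 × 19.6) = 0.435 / 1.808 = 0.2407 g VSS per g bCOD removed.
Substrate removed = Q·(S₀ − S) = 380 m³/d × (2860 − 4.01) g/m³ = 1.09×10^6 g/d = 1085 kg/d.
Biomass synthesised: P_X = Y_obs × 1085 = 261.2 kg VSS/d.
R_O = Q·ΔS − 1.42 P_X = 1085 − 370.9 = 714.4 kg O₂/d.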